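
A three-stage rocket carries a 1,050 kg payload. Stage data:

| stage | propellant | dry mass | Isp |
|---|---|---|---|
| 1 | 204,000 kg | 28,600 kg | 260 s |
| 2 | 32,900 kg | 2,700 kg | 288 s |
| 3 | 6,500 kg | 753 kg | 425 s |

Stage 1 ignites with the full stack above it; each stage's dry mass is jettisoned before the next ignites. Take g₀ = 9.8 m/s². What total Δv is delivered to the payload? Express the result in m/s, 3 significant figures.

Ignition mass of stage 1 = 204,000+28,600 + 32,900+2,700 + 6,500+753 + 1,050 = 276,503 kg.
Stage 1: m₀ = 276,503 kg, m_f = 276,503 − 204,000 = 72,503 kg; Δv = 260×9.8×ln(3.814) = 2548.0×1.3386 ≈ 3411 m/s.
Stage 2: m₀ = 43,903 kg, m_f = 43,903 − 32,900 = 11,003 kg; Δv = 288×9.8×ln(3.99) = 2822.4×1.3838 ≈ 3906 m/s.
Stage 3: m₀ = 8,303 kg, m_f = 8,303 − 6,500 = 1,803 kg; Δv = 425×9.8×ln(4.605) = 4165.0×1.5272 ≈ 6361 m/s.
Total Δv = 3411 + 3906 + 6361 = 13678 m/s.

Δv ≈ 13700 m/s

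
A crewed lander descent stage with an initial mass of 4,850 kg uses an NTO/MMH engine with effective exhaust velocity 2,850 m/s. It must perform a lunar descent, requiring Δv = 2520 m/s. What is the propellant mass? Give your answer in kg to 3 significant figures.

By the Tsiolkovsky rocket equation, m₀/m_f = exp(Δv / v_e) = exp(2520 / 2850.0) = exp(0.8842) = 2.4211.
m_f = 4,850 / 2.4211 = 2,003.22 kg, so propellant = m₀ − m_f = 4,850 − 2,003.22 = 2,846.78 kg.

propellant mass ≈ 2850 kg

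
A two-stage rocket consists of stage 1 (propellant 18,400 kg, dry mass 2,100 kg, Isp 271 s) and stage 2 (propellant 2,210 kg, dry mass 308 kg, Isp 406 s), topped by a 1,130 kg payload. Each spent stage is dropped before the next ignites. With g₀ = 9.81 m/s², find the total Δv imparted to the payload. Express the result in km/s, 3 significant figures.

Δv ≈ 7.52 km/s

Ignition mass of stage 1 = 18,400+2,100 + 2,210+308 + 1,130 = 24,148 kg.
Stage 1: m₀ = 24,148 kg, m_f = 24,148 − 18,400 = 5,748 kg; Δv = 271×9.81×ln(4.201) = 2658.5×1.4353 ≈ 3816 m/s.
Stage 2: m₀ = 3,648 kg, m_f = 3,648 − 2,210 = 1,438 kg; Δv = 406×9.81×ln(2.537) = 3982.9×0.9309 ≈ 3708 m/s.
Total Δv = 3816 + 3708 = 7524 m/s.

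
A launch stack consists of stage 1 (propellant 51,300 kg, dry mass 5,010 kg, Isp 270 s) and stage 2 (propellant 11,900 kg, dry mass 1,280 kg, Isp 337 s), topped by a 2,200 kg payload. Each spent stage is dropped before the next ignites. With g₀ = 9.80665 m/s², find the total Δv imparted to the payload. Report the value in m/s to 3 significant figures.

Δv ≈ 8240 m/s

Ignition mass of stage 1 = 51,300+5,010 + 11,900+1,280 + 2,200 = 71,690 kg.
Stage 1: m₀ = 71,690 kg, m_f = 71,690 − 51,300 = 20,390 kg; Δv = 270×9.80665×ln(3.516) = 2647.8×1.2573 ≈ 3329 m/s.
Stage 2: m₀ = 15,380 kg, m_f = 15,380 − 11,900 = 3,480 kg; Δv = 337×9.80665×ln(4.42) = 3304.8×1.4860 ≈ 4911 m/s.
Total Δv = 3329 + 4911 = 8240 m/s.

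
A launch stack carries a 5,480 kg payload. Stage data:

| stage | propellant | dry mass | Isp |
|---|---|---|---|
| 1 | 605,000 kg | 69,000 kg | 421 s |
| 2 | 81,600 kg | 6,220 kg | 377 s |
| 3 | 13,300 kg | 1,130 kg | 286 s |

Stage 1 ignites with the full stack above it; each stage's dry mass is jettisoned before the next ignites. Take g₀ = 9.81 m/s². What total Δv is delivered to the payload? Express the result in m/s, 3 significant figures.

Δv ≈ 14500 m/s

Ignition mass of stage 1 = 605,000+69,000 + 81,600+6,220 + 13,300+1,130 + 5,480 = 781,730 kg.
Stage 1: m₀ = 781,730 kg, m_f = 781,730 − 605,000 = 176,730 kg; Δv = 421×9.81×ln(4.423) = 4130.0×1.4869 ≈ 6141 m/s.
Stage 2: m₀ = 107,730 kg, m_f = 107,730 − 81,600 = 26,130 kg; Δv = 377×9.81×ln(4.123) = 3698.4×1.4165 ≈ 5239 m/s.
Stage 3: m₀ = 19,910 kg, m_f = 19,910 − 13,300 = 6,610 kg; Δv = 286×9.81×ln(3.012) = 2805.7×1.1026 ≈ 3094 m/s.
Total Δv = 6141 + 5239 + 3094 = 14474 m/s.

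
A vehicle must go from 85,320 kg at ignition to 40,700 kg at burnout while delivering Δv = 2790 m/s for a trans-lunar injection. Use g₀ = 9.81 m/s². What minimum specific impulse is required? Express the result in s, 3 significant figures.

ln(m₀/m_f) = ln(85320/40700) = ln(2.096) = 0.7402.
v_e = Δv / ln(m₀/m_f) = 2790 / 0.7402 = 3769.3 m/s.
Isp = v_e / g₀ = 3769.3 / 9.81 = 384.2 s.

Isp ≈ 384 s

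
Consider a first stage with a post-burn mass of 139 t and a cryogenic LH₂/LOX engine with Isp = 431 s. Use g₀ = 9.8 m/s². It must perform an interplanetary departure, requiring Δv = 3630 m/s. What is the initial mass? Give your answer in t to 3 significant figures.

v_e = Isp · g₀ = 431 × 9.8 = 4223.8 m/s.
Rocket equation: m₀/m_f = exp(Δv / v_e) = exp(3630 / 4223.8) = exp(0.8594) = 2.3618.
m₀ = m_f × 2.3618 = 139 × 2.3618 = 328.29 t.

initial mass ≈ 328 t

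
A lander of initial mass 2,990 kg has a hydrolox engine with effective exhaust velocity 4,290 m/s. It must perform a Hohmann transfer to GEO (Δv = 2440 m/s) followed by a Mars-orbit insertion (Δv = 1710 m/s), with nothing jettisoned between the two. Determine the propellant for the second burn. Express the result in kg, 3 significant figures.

After the first burn: m = 2990 × exp(−2440/4290.0) = 2990 × 0.56622 = 1,693 kg.
After the second burn: m = 1,693 × exp(−1710/4290.0) = 1,693 × 0.67126 = 1,136.44 kg.
Second-burn propellant = 1,693 − 1,136.44 = 556.56 kg.

propellant for the second burn ≈ 557 kg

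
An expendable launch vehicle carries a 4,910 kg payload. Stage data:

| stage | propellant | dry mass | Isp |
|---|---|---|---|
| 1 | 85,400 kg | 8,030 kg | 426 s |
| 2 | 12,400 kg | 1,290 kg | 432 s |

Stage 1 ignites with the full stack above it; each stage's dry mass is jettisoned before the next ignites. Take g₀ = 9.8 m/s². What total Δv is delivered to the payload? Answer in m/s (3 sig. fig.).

Ignition mass of stage 1 = 85,400+8,030 + 12,400+1,290 + 4,910 = 112,030 kg.
Stage 1: m₀ = 112,030 kg, m_f = 112,030 − 85,400 = 26,630 kg; Δv = 426×9.8×ln(4.207) = 4174.8×1.4367 ≈ 5998 m/s.
Stage 2: m₀ = 18,600 kg, m_f = 18,600 − 12,400 = 6,200 kg; Δv = 432×9.8×ln(3) = 4233.6×1.0986 ≈ 4651 m/s.
Total Δv = 5998 + 4651 = 10649 m/s.

Δv ≈ 10600 m/s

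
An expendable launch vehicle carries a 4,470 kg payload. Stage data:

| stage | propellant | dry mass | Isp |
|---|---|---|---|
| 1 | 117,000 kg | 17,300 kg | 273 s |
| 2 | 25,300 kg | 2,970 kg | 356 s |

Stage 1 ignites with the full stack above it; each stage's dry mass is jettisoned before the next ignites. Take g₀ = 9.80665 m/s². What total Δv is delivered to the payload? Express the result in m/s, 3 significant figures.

Ignition mass of stage 1 = 117,000+17,300 + 25,300+2,970 + 4,470 = 167,040 kg.
Stage 1: m₀ = 167,040 kg, m_f = 167,040 − 117,000 = 50,040 kg; Δv = 273×9.80665×ln(3.338) = 2677.2×1.2054 ≈ 3227 m/s.
Stage 2: m₀ = 32,740 kg, m_f = 32,740 − 25,300 = 7,440 kg; Δv = 356×9.80665×ln(4.401) = 3491.2×1.4817 ≈ 5173 m/s.
Total Δv = 3227 + 5173 = 8400 m/s.

Δv ≈ 8400 m/s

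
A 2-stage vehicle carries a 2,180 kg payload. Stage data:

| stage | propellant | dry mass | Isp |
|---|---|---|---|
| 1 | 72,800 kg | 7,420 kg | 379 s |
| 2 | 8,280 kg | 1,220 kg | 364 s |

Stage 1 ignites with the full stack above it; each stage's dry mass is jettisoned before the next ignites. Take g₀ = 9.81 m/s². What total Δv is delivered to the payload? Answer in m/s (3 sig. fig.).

Ignition mass of stage 1 = 72,800+7,420 + 8,280+1,220 + 2,180 = 91,900 kg.
Stage 1: m₀ = 91,900 kg, m_f = 91,900 − 72,800 = 19,100 kg; Δv = 379×9.81×ln(4.812) = 3718.0×1.5710 ≈ 5841 m/s.
Stage 2: m₀ = 11,680 kg, m_f = 11,680 − 8,280 = 3,400 kg; Δv = 364×9.81×ln(3.435) = 3570.8×1.2341 ≈ 4407 m/s.
Total Δv = 5841 + 4407 = 10248 m/s.

Δv ≈ 10200 m/s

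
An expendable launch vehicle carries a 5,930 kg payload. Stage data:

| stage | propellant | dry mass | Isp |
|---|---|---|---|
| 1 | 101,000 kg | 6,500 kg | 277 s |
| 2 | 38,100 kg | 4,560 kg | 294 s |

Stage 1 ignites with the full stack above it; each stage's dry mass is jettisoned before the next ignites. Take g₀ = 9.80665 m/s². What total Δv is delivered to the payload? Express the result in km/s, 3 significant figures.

Ignition mass of stage 1 = 101,000+6,500 + 38,100+4,560 + 5,930 = 156,090 kg.
Stage 1: m₀ = 156,090 kg, m_f = 156,090 − 101,000 = 55,090 kg; Δv = 277×9.80665×ln(2.833) = 2716.4×1.0415 ≈ 2829 m/s.
Stage 2: m₀ = 48,590 kg, m_f = 48,590 − 38,100 = 10,490 kg; Δv = 294×9.80665×ln(4.632) = 2883.2×1.5330 ≈ 4420 m/s.
Total Δv = 2829 + 4420 = 7249 m/s.

Δv ≈ 7.25 km/s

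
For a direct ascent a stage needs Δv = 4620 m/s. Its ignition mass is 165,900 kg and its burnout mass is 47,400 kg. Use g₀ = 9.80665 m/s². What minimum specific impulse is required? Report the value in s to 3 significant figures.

ln(m₀/m_f) = ln(165900/47400) = ln(3.5) = 1.2528.
v_e = Δv / ln(m₀/m_f) = 4620 / 1.2528 = 3687.8 m/s.
Isp = v_e / g₀ = 3687.8 / 9.80665 = 376.1 s.

Isp ≈ 376 s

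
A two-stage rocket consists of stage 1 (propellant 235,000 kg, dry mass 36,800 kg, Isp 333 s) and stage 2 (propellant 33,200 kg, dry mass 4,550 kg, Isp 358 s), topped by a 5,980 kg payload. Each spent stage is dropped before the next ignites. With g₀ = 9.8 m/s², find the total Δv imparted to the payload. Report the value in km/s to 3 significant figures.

Δv ≈ 9.45 km/s

Ignition mass of stage 1 = 235,000+36,800 + 33,200+4,550 + 5,980 = 315,530 kg.
Stage 1: m₀ = 315,530 kg, m_f = 315,530 − 235,000 = 80,530 kg; Δv = 333×9.8×ln(3.918) = 3263.4×1.3656 ≈ 4457 m/s.
Stage 2: m₀ = 43,730 kg, m_f = 43,730 − 33,200 = 10,530 kg; Δv = 358×9.8×ln(4.153) = 3508.4×1.4238 ≈ 4995 m/s.
Total Δv = 4457 + 4995 = 9452 m/s.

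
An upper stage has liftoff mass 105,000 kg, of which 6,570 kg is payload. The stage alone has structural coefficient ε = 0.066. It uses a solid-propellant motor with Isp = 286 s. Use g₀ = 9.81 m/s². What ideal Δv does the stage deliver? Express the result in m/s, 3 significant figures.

Δv ≈ 5850 m/s

Stage wet mass = m₀ − payload = 105,000 − 6,570 = 98,430 kg.
Stage dry mass = ε × stage wet mass = 0.066 × 98,430 = 6,496.38 kg.
Burnout mass m_f = stage dry + payload = 6,496.38 + 6,570 = 13,066.38 kg.
v_e = Isp · g₀ = 286 × 9.81 = 2805.7 m/s.
Δv = v_e · ln(105,000/13,066.38) = 2805.7 × ln(8.036) = 2805.7 × 2.0839 ≈ 5847 m/s.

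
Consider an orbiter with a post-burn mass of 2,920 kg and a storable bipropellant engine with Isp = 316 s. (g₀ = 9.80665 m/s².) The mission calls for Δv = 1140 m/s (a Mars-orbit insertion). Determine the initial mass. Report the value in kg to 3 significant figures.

v_e = Isp · g₀ = 316 × 9.80665 = 3098.9 m/s.
m₀/m_f = exp(Δv / v_e) = exp(1140 / 3098.9) = exp(0.3679) = 1.4447.
m₀ = m_f × 1.4447 = 2,920 × 1.4447 = 4,218.52 kg.

initial mass ≈ 4220 kg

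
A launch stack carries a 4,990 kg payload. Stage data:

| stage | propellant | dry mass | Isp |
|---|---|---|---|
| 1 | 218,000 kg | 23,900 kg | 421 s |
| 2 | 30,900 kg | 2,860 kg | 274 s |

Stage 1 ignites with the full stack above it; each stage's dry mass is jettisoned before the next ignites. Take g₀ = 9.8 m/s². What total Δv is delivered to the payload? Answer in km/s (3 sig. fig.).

Ignition mass of stage 1 = 218,000+23,900 + 30,900+2,860 + 4,990 = 280,650 kg.
Stage 1: m₀ = 280,650 kg, m_f = 280,650 − 218,000 = 62,650 kg; Δv = 421×9.8×ln(4.48) = 4125.8×1.4995 ≈ 6187 m/s.
Stage 2: m₀ = 38,750 kg, m_f = 38,750 − 30,900 = 7,850 kg; Δv = 274×9.8×ln(4.936) = 2685.2×1.5966 ≈ 4287 m/s.
Total Δv = 6187 + 4287 = 10474 m/s.

Δv ≈ 10.5 km/s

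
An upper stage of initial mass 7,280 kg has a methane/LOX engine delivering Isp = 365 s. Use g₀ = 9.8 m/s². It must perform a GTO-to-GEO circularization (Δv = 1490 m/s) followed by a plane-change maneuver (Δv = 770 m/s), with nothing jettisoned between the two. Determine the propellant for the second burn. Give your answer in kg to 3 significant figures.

v_e = Isp · g₀ = 365 × 9.8 = 3577.0 m/s.
After the first burn: m = 7280 × exp(−1490/3577.0) = 7280 × 0.65932 = 4,799.85 kg.
After the second burn: m = 4,799.85 × exp(−770/3577.0) = 4,799.85 × 0.80633 = 3,870.26 kg.
Second-burn propellant = 4,799.85 − 3,870.26 = 929.59 kg.

propellant for the second burn ≈ 930 kg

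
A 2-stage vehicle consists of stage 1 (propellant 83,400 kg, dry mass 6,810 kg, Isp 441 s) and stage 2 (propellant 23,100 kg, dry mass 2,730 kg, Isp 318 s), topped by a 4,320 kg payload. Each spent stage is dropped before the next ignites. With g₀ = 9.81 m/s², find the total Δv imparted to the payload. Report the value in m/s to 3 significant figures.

Δv ≈ 9640 m/s

Ignition mass of stage 1 = 83,400+6,810 + 23,100+2,730 + 4,320 = 120,360 kg.
Stage 1: m₀ = 120,360 kg, m_f = 120,360 − 83,400 = 36,960 kg; Δv = 441×9.81×ln(3.256) = 4326.2×1.1807 ≈ 5108 m/s.
Stage 2: m₀ = 30,150 kg, m_f = 30,150 − 23,100 = 7,050 kg; Δv = 318×9.81×ln(4.277) = 3119.6×1.4532 ≈ 4533 m/s.
Total Δv = 5108 + 4533 = 9641 m/s.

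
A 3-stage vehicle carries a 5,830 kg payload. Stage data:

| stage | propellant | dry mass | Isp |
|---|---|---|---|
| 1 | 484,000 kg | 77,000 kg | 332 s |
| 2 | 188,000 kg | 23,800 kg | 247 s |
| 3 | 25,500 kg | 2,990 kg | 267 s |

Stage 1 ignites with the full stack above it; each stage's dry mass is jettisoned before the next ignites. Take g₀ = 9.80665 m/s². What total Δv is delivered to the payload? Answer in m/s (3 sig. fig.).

Ignition mass of stage 1 = 484,000+77,000 + 188,000+23,800 + 25,500+2,990 + 5,830 = 807,120 kg.
Stage 1: m₀ = 807,120 kg, m_f = 807,120 − 484,000 = 323,120 kg; Δv = 332×9.80665×ln(2.498) = 3255.8×0.9154 ≈ 2981 m/s.
Stage 2: m₀ = 246,120 kg, m_f = 246,120 − 188,000 = 58,120 kg; Δv = 247×9.80665×ln(4.235) = 2422.2×1.4433 ≈ 3496 m/s.
Stage 3: m₀ = 34,320 kg, m_f = 34,320 − 25,500 = 8,820 kg; Δv = 267×9.80665×ln(3.891) = 2618.4×1.3587 ≈ 3558 m/s.
Total Δv = 2981 + 3496 + 3558 = 10035 m/s.

Δv ≈ 10000 m/s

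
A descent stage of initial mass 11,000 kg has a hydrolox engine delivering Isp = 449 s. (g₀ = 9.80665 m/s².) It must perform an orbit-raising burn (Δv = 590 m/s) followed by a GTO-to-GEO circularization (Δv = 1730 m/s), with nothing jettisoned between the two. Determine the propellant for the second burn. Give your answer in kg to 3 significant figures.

propellant for the second burn ≈ 3130 kg

v_e = Isp · g₀ = 449 × 9.80665 = 4403.2 m/s.
After the first burn: m = 11000 × exp(−590/4403.2) = 11000 × 0.87460 = 9,620.6 kg.
After the second burn: m = 9,620.6 × exp(−1730/4403.2) = 9,620.6 × 0.67510 = 6,494.87 kg.
Second-burn propellant = 9,620.6 − 6,494.87 = 3,125.73 kg.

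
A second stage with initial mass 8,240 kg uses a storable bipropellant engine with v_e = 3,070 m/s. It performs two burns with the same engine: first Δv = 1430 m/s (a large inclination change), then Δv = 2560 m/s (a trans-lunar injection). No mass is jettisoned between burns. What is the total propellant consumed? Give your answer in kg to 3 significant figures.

total propellant consumed ≈ 5990 kg

After the first burn: m = 8240 × exp(−1430/3070.0) = 8240 × 0.62763 = 5,171.67 kg.
After the second burn: m = 5,171.67 × exp(−2560/3070.0) = 5,171.67 × 0.43436 = 2,246.37 kg.
Total propellant = m₀ − m_final = 8240 − 2,246.37 = 5,993.63 kg.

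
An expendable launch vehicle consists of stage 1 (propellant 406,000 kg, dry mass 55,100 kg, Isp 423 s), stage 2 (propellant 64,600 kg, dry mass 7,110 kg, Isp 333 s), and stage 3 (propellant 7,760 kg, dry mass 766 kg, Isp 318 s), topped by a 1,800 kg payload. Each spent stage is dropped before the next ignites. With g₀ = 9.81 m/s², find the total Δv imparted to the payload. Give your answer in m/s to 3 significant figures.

Ignition mass of stage 1 = 406,000+55,100 + 64,600+7,110 + 7,760+766 + 1,800 = 543,136 kg.
Stage 1: m₀ = 543,136 kg, m_f = 543,136 − 406,000 = 137,136 kg; Δv = 423×9.81×ln(3.961) = 4149.6×1.3764 ≈ 5711 m/s.
Stage 2: m₀ = 82,036 kg, m_f = 82,036 − 64,600 = 17,436 kg; Δv = 333×9.81×ln(4.705) = 3266.7×1.5486 ≈ 5059 m/s.
Stage 3: m₀ = 10,326 kg, m_f = 10,326 − 7,760 = 2,566 kg; Δv = 318×9.81×ln(4.024) = 3119.6×1.3923 ≈ 4343 m/s.
Total Δv = 5711 + 5059 + 4343 = 15113 m/s.

Δv ≈ 15100 m/s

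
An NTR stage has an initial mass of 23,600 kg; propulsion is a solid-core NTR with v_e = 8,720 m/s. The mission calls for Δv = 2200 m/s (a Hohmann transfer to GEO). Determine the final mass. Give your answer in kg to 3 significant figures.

m₀/m_f = exp(Δv / v_e) = exp(2200 / 8720.0) = exp(0.2523) = 1.2870.
m_f = m₀ / 1.2870 = 23,600 / 1.2870 = 18,337.2 kg.

final mass ≈ 18300 kg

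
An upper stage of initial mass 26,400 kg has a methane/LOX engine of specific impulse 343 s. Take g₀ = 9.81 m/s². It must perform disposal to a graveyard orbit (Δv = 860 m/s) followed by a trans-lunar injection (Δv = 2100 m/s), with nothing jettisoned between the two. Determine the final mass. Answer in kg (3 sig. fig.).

final mass ≈ 11000 kg

v_e = Isp · g₀ = 343 × 9.81 = 3364.8 m/s.
After the first burn: m = 26400 × exp(−860/3364.8) = 26400 × 0.77446 = 20,445.7 kg.
After the second burn: m = 20,445.7 × exp(−2100/3364.8) = 20,445.7 × 0.53574 = 10,953.6 kg.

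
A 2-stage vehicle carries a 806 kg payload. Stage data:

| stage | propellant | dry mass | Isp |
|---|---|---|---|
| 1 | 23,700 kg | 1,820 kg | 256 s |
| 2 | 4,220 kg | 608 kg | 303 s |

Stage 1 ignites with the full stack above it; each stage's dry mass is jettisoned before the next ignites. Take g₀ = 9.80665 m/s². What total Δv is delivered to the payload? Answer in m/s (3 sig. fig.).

Ignition mass of stage 1 = 23,700+1,820 + 4,220+608 + 806 = 31,154 kg.
Stage 1: m₀ = 31,154 kg, m_f = 31,154 − 23,700 = 7,454 kg; Δv = 256×9.80665×ln(4.18) = 2510.5×1.4302 ≈ 3591 m/s.
Stage 2: m₀ = 5,634 kg, m_f = 5,634 − 4,220 = 1,414 kg; Δv = 303×9.80665×ln(3.984) = 2971.4×1.3824 ≈ 4108 m/s.
Total Δv = 3591 + 4108 = 7699 m/s.

Δv ≈ 7700 m/s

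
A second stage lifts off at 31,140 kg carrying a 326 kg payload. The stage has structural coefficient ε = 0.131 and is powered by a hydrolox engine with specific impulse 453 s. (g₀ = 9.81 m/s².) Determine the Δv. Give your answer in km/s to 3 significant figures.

Stage wet mass = m₀ − payload = 31,140 − 326 = 30,814 kg.
Stage dry mass = ε × stage wet mass = 0.131 × 30,814 = 4,036.63 kg.
Burnout mass m_f = stage dry + payload = 4,036.63 + 326 = 4,362.63 kg.
v_e = Isp · g₀ = 453 × 9.81 = 4443.9 m/s.
Rocket equation: Δv = v_e · ln(31,140/4,362.63) = 4443.9 × ln(7.138) = 4443.9 × 1.9654 ≈ 8734 m/s.

Δv ≈ 8.73 km/s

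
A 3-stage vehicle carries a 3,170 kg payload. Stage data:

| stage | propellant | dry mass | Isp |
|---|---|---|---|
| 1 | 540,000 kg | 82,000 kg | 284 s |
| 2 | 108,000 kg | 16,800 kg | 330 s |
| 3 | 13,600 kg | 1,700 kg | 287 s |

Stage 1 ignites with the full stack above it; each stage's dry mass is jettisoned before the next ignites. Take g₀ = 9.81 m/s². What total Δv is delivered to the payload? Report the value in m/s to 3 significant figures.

Ignition mass of stage 1 = 540,000+82,000 + 108,000+16,800 + 13,600+1,700 + 3,170 = 765,270 kg.
Stage 1: m₀ = 765,270 kg, m_f = 765,270 − 540,000 = 225,270 kg; Δv = 284×9.81×ln(3.397) = 2786.0×1.2229 ≈ 3407 m/s.
Stage 2: m₀ = 143,270 kg, m_f = 143,270 − 108,000 = 35,270 kg; Δv = 330×9.81×ln(4.062) = 3237.3×1.4017 ≈ 4538 m/s.
Stage 3: m₀ = 18,470 kg, m_f = 18,470 − 13,600 = 4,870 kg; Δv = 287×9.81×ln(3.793) = 2815.5×1.3331 ≈ 3753 m/s.
Total Δv = 3407 + 4538 + 3753 = 11698 m/s.

Δv ≈ 11700 m/s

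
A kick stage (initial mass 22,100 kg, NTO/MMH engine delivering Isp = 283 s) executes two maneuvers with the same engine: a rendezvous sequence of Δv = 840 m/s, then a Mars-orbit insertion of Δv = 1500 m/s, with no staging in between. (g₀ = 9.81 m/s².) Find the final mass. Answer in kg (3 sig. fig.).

v_e = Isp · g₀ = 283 × 9.81 = 2776.2 m/s.
After the first burn: m = 22100 × exp(−840/2776.2) = 22100 × 0.73892 = 16,330.1 kg.
After the second burn: m = 16,330.1 × exp(−1500/2776.2) = 16,330.1 × 0.58257 = 9,513.43 kg.

final mass ≈ 9510 kg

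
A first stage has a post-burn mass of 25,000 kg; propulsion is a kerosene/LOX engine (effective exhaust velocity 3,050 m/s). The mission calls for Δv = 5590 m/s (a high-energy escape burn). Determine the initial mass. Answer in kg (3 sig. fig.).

initial mass ≈ 156000 kg

Rocket equation: m₀/m_f = exp(Δv / v_e) = exp(5590 / 3050.0) = exp(1.8328) = 6.2513.
m₀ = m_f × 6.2513 = 25,000 × 6.2513 = 156,283 kg.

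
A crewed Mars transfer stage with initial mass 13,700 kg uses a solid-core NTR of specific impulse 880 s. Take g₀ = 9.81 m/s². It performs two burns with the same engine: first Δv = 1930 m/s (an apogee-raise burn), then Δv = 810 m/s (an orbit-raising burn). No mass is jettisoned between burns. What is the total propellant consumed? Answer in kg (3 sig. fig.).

v_e = Isp · g₀ = 880 × 9.81 = 8632.8 m/s.
After the first burn: m = 13700 × exp(−1930/8632.8) = 13700 × 0.79966 = 10,955.3 kg.
After the second burn: m = 10,955.3 × exp(−810/8632.8) = 10,955.3 × 0.91044 = 9,974.14 kg.
Total propellant = m₀ − m_final = 13700 − 9,974.14 = 3,725.86 kg.

total propellant consumed ≈ 3730 kg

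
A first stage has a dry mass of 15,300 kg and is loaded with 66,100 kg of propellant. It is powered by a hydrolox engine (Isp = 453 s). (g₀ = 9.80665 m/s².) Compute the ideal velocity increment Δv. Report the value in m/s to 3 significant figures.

Δv ≈ 7430 m/s

v_e = Isp · g₀ = 453 × 9.80665 = 4442.4 m/s.
m₀ = m_dry + m_prop = 15,300 + 66,100 = 81,400 kg.
Δv = v_e · ln(m₀/m_f) = 4442.4 × ln(5.32) = 4442.4 × 1.6715 ≈ 7425.6 m/s.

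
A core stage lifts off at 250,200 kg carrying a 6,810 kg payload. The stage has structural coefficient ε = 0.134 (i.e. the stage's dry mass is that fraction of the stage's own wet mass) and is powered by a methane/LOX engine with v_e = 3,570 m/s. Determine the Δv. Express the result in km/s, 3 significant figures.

Δv ≈ 6.60 km/s

Stage wet mass = m₀ − payload = 250,200 − 6,810 = 243,390 kg.
Stage dry mass = ε × stage wet mass = 0.134 × 243,390 = 32,614.3 kg.
Burnout mass m_f = stage dry + payload = 32,614.3 + 6,810 = 39,424.3 kg.
From the ideal rocket equation, Δv = v_e · ln(250,200/39,424.3) = 3570.0 × ln(6.346) = 3570.0 × 1.8479 ≈ 6597 m/s.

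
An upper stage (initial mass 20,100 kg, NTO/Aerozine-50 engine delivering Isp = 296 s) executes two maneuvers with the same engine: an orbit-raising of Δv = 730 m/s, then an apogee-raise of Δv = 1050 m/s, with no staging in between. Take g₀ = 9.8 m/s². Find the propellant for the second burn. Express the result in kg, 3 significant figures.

v_e = Isp · g₀ = 296 × 9.8 = 2900.8 m/s.
After the first burn: m = 20100 × exp(−730/2900.8) = 20100 × 0.77751 = 15,628 kg.
After the second burn: m = 15,628 × exp(−1050/2900.8) = 15,628 × 0.69630 = 10,881.8 kg.
Second-burn propellant = 15,628 − 10,881.8 = 4,746.2 kg.

propellant for the second burn ≈ 4750 kg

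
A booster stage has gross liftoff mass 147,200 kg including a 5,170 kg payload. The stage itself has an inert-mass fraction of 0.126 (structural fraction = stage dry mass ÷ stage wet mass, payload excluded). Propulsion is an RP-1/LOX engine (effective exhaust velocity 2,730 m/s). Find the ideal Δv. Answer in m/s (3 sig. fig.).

Δv ≈ 5060 m/s

Stage wet mass = m₀ − payload = 147,200 − 5,170 = 142,030 kg.
Stage dry mass = ε × stage wet mass = 0.126 × 142,030 = 17,895.8 kg.
Burnout mass m_f = stage dry + payload = 17,895.8 + 5,170 = 23,065.8 kg.
Using Δv = v_e ln(m₀/m_f): Δv = v_e · ln(147,200/23,065.8) = 2730.0 × ln(6.382) = 2730.0 × 1.8534 ≈ 5060 m/s.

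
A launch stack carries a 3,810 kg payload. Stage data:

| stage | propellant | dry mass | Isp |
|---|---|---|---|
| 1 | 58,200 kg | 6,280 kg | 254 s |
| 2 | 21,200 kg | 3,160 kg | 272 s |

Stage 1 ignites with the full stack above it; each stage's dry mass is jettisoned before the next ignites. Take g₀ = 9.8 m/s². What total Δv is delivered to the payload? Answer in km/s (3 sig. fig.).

Δv ≈ 6.19 km/s

Ignition mass of stage 1 = 58,200+6,280 + 21,200+3,160 + 3,810 = 92,650 kg.
Stage 1: m₀ = 92,650 kg, m_f = 92,650 − 58,200 = 34,450 kg; Δv = 254×9.8×ln(2.689) = 2489.2×0.9893 ≈ 2463 m/s.
Stage 2: m₀ = 28,170 kg, m_f = 28,170 − 21,200 = 6,970 kg; Δv = 272×9.8×ln(4.042) = 2665.6×1.3966 ≈ 3723 m/s.
Total Δv = 2463 + 3723 = 6186 m/s.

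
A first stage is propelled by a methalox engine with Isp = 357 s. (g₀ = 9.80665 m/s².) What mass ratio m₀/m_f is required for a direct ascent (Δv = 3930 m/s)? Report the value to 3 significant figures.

v_e = Isp · g₀ = 357 × 9.80665 = 3501.0 m/s.
m₀/m_f = exp(Δv / v_e) = exp(3930 / 3501.0) = exp(1.1225) = 3.0727.

mass ratio ≈ 3.07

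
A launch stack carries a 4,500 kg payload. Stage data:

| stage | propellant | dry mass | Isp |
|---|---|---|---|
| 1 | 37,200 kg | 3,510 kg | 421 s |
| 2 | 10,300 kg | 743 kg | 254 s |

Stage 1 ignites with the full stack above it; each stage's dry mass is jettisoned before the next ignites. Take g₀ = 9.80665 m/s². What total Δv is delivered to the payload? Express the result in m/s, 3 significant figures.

Δv ≈ 7180 m/s

Ignition mass of stage 1 = 37,200+3,510 + 10,300+743 + 4,500 = 56,253 kg.
Stage 1: m₀ = 56,253 kg, m_f = 56,253 − 37,200 = 19,053 kg; Δv = 421×9.80665×ln(2.952) = 4128.6×1.0826 ≈ 4470 m/s.
Stage 2: m₀ = 15,543 kg, m_f = 15,543 − 10,300 = 5,243 kg; Δv = 254×9.80665×ln(2.965) = 2490.9×1.0867 ≈ 2707 m/s.
Total Δv = 4470 + 2707 = 7177 m/s.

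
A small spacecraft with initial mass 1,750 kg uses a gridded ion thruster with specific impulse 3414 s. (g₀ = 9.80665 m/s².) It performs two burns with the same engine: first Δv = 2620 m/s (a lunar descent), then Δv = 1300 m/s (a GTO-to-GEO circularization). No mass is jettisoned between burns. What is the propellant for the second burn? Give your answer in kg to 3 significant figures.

v_e = Isp · g₀ = 3414 × 9.80665 = 33479.9 m/s.
After the first burn: m = 1750 × exp(−2620/33479.9) = 1750 × 0.92473 = 1,618.28 kg.
After the second burn: m = 1,618.28 × exp(−1300/33479.9) = 1,618.28 × 0.96191 = 1,556.64 kg.
Second-burn propellant = 1,618.28 − 1,556.64 = 61.64 kg.

propellant for the second burn ≈ 61.6 kg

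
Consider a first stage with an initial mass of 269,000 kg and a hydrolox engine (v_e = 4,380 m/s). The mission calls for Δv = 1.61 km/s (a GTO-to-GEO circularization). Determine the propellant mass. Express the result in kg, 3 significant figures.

By the Tsiolkovsky rocket equation, m₀/m_f = exp(Δv / v_e) = exp(1610 / 4380.0) = exp(0.3676) = 1.4442.
m_f = 269,000 / 1.4442 = 186,262 kg, so propellant = m₀ − m_f = 269,000 − 186,262 = 82,738 kg.

propellant mass ≈ 82700 kg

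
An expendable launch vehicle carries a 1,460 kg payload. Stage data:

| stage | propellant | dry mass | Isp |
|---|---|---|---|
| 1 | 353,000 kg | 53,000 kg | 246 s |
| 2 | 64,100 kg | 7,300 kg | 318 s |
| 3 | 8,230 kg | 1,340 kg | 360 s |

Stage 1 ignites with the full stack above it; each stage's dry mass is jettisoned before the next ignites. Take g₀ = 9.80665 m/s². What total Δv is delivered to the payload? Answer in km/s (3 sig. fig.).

Δv ≈ 12.6 km/s

Ignition mass of stage 1 = 353,000+53,000 + 64,100+7,300 + 8,230+1,340 + 1,460 = 488,430 kg.
Stage 1: m₀ = 488,430 kg, m_f = 488,430 − 353,000 = 135,430 kg; Δv = 246×9.80665×ln(3.607) = 2412.4×1.2827 ≈ 3095 m/s.
Stage 2: m₀ = 82,430 kg, m_f = 82,430 − 64,100 = 18,330 kg; Δv = 318×9.80665×ln(4.497) = 3118.5×1.5034 ≈ 4688 m/s.
Stage 3: m₀ = 11,030 kg, m_f = 11,030 − 8,230 = 2,800 kg; Δv = 360×9.80665×ln(3.939) = 3530.4×1.3710 ≈ 4840 m/s.
Total Δv = 3095 + 4688 + 4840 = 12623 m/s.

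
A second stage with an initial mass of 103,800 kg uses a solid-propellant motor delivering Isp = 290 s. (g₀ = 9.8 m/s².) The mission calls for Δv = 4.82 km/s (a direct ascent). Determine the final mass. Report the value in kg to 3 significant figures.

final mass ≈ 19000 kg

v_e = Isp · g₀ = 290 × 9.8 = 2842.0 m/s.
m₀/m_f = exp(Δv / v_e) = exp(4820 / 2842.0) = exp(1.6960) = 5.4520.
m_f = m₀ / 5.4520 = 103,800 / 5.4520 = 19,038.9 kg.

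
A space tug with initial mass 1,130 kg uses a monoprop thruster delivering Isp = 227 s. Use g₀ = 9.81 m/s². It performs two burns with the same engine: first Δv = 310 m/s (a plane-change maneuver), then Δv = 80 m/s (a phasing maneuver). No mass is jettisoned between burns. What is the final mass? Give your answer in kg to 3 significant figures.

v_e = Isp · g₀ = 227 × 9.81 = 2226.9 m/s.
After the first burn: m = 1130 × exp(−310/2226.9) = 1130 × 0.87005 = 983.157 kg.
After the second burn: m = 983.157 × exp(−80/2226.9) = 983.157 × 0.96471 = 948.461 kg.

final mass ≈ 948 kg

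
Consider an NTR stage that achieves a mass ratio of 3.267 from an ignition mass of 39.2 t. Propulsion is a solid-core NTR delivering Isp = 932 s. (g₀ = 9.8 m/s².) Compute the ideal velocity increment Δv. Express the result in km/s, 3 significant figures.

Δv ≈ 10.8 km/s

v_e = Isp · g₀ = 932 × 9.8 = 9133.6 m/s.
Δv = v_e · ln(3.267) = 9133.6 × 1.1839 ≈ 10813.0 m/s.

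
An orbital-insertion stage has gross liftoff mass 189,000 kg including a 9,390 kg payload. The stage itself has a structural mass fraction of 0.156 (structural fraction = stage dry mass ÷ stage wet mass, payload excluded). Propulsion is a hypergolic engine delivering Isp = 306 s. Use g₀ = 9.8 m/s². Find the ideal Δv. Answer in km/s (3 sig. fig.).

Stage wet mass = m₀ − payload = 189,000 − 9,390 = 179,610 kg.
Stage dry mass = ε × stage wet mass = 0.156 × 179,610 = 28,019.2 kg.
Burnout mass m_f = stage dry + payload = 28,019.2 + 9,390 = 37,409.2 kg.
v_e = Isp · g₀ = 306 × 9.8 = 2998.8 m/s.
Δv = v_e · ln(189,000/37,409.2) = 2998.8 × ln(5.052) = 2998.8 × 1.6198 ≈ 4858 m/s.

Δv ≈ 4.86 km/s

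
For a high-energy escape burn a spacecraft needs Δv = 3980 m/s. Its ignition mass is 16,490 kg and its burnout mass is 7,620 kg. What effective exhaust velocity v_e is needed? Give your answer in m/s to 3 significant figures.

v_e ≈ 5160 m/s

ln(m₀/m_f) = ln(16490/7620) = ln(2.164) = 0.7720.
By the Tsiolkovsky rocket equation, v_e = Δv / ln(m₀/m_f) = 3980 / 0.7720 = 5155.6 m/s.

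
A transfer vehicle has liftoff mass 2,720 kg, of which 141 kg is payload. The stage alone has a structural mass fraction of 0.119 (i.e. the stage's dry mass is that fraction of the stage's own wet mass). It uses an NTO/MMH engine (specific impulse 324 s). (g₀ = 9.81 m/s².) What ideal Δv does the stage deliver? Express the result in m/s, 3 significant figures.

Stage wet mass = m₀ − payload = 2,720 − 141 = 2,579 kg.
Stage dry mass = ε × stage wet mass = 0.119 × 2,579 = 306.901 kg.
Burnout mass m_f = stage dry + payload = 306.901 + 141 = 447.901 kg.
v_e = Isp · g₀ = 324 × 9.81 = 3178.4 m/s.
Δv = v_e · ln(2,720/447.901) = 3178.4 × ln(6.073) = 3178.4 × 1.8038 ≈ 5733 m/s.

Δv ≈ 5730 m/s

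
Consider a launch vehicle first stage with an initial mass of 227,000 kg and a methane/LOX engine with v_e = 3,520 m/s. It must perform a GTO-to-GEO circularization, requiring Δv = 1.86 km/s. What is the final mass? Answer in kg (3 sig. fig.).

m₀/m_f = exp(Δv / v_e) = exp(1860 / 3520.0) = exp(0.5284) = 1.6962.
m_f = m₀ / 1.6962 = 227,000 / 1.6962 = 133,829 kg.

final mass ≈ 134000 kg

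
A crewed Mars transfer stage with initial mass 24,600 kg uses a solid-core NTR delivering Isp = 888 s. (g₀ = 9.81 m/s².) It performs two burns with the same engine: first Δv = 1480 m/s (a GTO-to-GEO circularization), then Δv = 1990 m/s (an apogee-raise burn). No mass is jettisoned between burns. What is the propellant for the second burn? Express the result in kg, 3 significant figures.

v_e = Isp · g₀ = 888 × 9.81 = 8711.3 m/s.
After the first burn: m = 24600 × exp(−1480/8711.3) = 24600 × 0.84375 = 20,756.3 kg.
After the second burn: m = 20,756.3 × exp(−1990/8711.3) = 20,756.3 × 0.79577 = 16,517.2 kg.
Second-burn propellant = 20,756.3 − 16,517.2 = 4,239.1 kg.

propellant for the second burn ≈ 4240 kg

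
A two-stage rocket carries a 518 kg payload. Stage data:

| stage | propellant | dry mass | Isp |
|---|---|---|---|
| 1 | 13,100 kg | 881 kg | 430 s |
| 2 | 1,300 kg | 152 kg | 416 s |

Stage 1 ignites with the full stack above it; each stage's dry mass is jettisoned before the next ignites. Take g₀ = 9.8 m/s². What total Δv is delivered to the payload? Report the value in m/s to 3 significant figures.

Δv ≈ 11700 m/s

Ignition mass of stage 1 = 13,100+881 + 1,300+152 + 518 = 15,951 kg.
Stage 1: m₀ = 15,951 kg, m_f = 15,951 − 13,100 = 2,851 kg; Δv = 430×9.8×ln(5.595) = 4214.0×1.7219 ≈ 7256 m/s.
Stage 2: m₀ = 1,970 kg, m_f = 1,970 − 1,300 = 670 kg; Δv = 416×9.8×ln(2.94) = 4076.8×1.0785 ≈ 4397 m/s.
Total Δv = 7256 + 4397 = 11653 m/s.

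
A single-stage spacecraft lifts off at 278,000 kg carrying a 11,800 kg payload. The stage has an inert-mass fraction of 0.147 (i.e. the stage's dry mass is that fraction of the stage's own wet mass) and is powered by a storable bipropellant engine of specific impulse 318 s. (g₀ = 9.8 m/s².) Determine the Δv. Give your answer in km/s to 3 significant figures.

Stage wet mass = m₀ − payload = 278,000 − 11,800 = 266,200 kg.
Stage dry mass = ε × stage wet mass = 0.147 × 266,200 = 39,131.4 kg.
Burnout mass m_f = stage dry + payload = 39,131.4 + 11,800 = 50,931.4 kg.
v_e = Isp · g₀ = 318 × 9.8 = 3116.4 m/s.
Rocket equation: Δv = v_e · ln(278,000/50,931.4) = 3116.4 × ln(5.458) = 3116.4 × 1.6971 ≈ 5289 m/s.

Δv ≈ 5.29 km/s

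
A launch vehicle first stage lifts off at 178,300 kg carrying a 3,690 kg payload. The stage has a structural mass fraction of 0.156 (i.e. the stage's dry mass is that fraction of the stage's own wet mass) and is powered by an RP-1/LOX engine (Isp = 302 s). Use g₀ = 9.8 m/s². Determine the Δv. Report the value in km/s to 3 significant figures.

Δv ≈ 5.18 km/s

Stage wet mass = m₀ − payload = 178,300 − 3,690 = 174,610 kg.
Stage dry mass = ε × stage wet mass = 0.156 × 174,610 = 27,239.2 kg.
Burnout mass m_f = stage dry + payload = 27,239.2 + 3,690 = 30,929.2 kg.
v_e = Isp · g₀ = 302 × 9.8 = 2959.6 m/s.
Δv = v_e · ln(178,300/30,929.2) = 2959.6 × ln(5.765) = 2959.6 × 1.7518 ≈ 5185 m/s.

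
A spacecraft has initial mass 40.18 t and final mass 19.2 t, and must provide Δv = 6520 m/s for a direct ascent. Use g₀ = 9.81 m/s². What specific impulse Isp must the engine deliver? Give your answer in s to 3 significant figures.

Isp ≈ 900 s

ln(m₀/m_f) = ln(40180/19200) = ln(2.093) = 0.7385.
By the Tsiolkovsky rocket equation, v_e = Δv / ln(m₀/m_f) = 6520 / 0.7385 = 8829.2 m/s.
Isp = v_e / g₀ = 8829.2 / 9.81 = 900.0 s.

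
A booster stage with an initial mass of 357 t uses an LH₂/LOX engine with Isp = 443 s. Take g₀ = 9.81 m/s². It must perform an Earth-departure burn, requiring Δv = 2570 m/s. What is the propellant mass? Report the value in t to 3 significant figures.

propellant mass ≈ 159 t

v_e = Isp · g₀ = 443 × 9.81 = 4345.8 m/s.
Using Δv = v_e ln(m₀/m_f): m₀/m_f = exp(Δv / v_e) = exp(2570 / 4345.8) = exp(0.5914) = 1.8065.
m_f = 357 / 1.8065 = 197.62 t, so propellant = m₀ − m_f = 357 − 197.62 = 159.38 t.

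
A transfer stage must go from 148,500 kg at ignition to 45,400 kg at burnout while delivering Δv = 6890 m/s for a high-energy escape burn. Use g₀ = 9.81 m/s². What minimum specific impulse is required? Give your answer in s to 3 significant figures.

Isp ≈ 593 s

ln(m₀/m_f) = ln(148500/45400) = ln(3.271) = 1.1851.
Rocket equation: v_e = Δv / ln(m₀/m_f) = 6890 / 1.1851 = 5814.0 m/s.
Isp = v_e / g₀ = 5814.0 / 9.81 = 592.7 s.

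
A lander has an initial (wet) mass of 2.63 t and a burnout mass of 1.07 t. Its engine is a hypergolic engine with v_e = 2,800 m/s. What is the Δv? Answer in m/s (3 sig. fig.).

Δv ≈ 2520 m/s

Rocket equation: Δv = v_e · ln(m₀/m_f) = 2800.0 × ln(2.458) = 2800.0 × 0.8993 ≈ 2518.1 m/s.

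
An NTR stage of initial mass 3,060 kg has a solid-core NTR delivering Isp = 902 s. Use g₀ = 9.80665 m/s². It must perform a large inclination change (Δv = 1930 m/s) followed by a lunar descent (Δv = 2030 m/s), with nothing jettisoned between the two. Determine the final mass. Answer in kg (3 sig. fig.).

final mass ≈ 1960 kg

v_e = Isp · g₀ = 902 × 9.80665 = 8845.6 m/s.
After the first burn: m = 3060 × exp(−1930/8845.6) = 3060 × 0.80397 = 2,460.15 kg.
After the second burn: m = 2,460.15 × exp(−2030/8845.6) = 2,460.15 × 0.79494 = 1,955.67 kg.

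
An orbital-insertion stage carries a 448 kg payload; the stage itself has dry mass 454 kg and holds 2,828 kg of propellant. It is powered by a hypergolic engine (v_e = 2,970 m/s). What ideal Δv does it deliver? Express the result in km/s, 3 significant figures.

m₀ = payload + dry + propellant = 448 + 454 + 2,828 = 3,730 kg.
m_f = payload + dry = 448 + 454 = 902 kg.
By the Tsiolkovsky rocket equation, Δv = v_e · ln(m₀/m_f) = 2970.0 × ln(4.135) = 2970.0 × 1.4195 ≈ 4216.1 m/s.

Δv ≈ 4.22 km/s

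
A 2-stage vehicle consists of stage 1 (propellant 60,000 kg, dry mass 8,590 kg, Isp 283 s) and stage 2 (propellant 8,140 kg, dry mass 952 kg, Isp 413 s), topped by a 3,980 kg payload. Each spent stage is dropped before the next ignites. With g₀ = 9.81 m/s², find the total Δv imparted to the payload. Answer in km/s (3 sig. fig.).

Ignition mass of stage 1 = 60,000+8,590 + 8,140+952 + 3,980 = 81,662 kg.
Stage 1: m₀ = 81,662 kg, m_f = 81,662 − 60,000 = 21,662 kg; Δv = 283×9.81×ln(3.77) = 2776.2×1.3270 ≈ 3684 m/s.
Stage 2: m₀ = 13,072 kg, m_f = 13,072 − 8,140 = 4,932 kg; Δv = 413×9.81×ln(2.65) = 4051.5×0.9747 ≈ 3949 m/s.
Total Δv = 3684 + 3949 = 7633 m/s.

Δv ≈ 7.63 km/s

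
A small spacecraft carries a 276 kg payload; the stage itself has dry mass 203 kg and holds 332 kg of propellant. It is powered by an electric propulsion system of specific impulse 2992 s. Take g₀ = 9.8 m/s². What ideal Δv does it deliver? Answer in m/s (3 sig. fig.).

Δv ≈ 15400 m/s

v_e = Isp · g₀ = 2992 × 9.8 = 29321.6 m/s.
m₀ = payload + dry + propellant = 276 + 203 + 332 = 811 kg.
m_f = payload + dry = 276 + 203 = 479 kg.
Rocket equation: Δv = v_e · ln(m₀/m_f) = 29321.6 × ln(1.693) = 29321.6 × 0.5266 ≈ 15439.8 m/s.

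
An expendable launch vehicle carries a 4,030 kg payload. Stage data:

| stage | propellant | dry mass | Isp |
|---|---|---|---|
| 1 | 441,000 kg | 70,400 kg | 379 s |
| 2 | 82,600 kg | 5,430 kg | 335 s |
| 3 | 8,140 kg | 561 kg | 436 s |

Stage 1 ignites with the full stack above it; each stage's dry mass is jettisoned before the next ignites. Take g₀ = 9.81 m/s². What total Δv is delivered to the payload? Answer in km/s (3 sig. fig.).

Ignition mass of stage 1 = 441,000+70,400 + 82,600+5,430 + 8,140+561 + 4,030 = 612,161 kg.
Stage 1: m₀ = 612,161 kg, m_f = 612,161 − 441,000 = 171,161 kg; Δv = 379×9.81×ln(3.577) = 3718.0×1.2744 ≈ 4738 m/s.
Stage 2: m₀ = 100,761 kg, m_f = 100,761 − 82,600 = 18,161 kg; Δv = 335×9.81×ln(5.548) = 3286.4×1.7135 ≈ 5631 m/s.
Stage 3: m₀ = 12,731 kg, m_f = 12,731 − 8,140 = 4,591 kg; Δv = 436×9.81×ln(2.773) = 4277.2×1.0199 ≈ 4362 m/s.
Total Δv = 4738 + 5631 + 4362 = 14731 m/s.

Δv ≈ 14.7 km/s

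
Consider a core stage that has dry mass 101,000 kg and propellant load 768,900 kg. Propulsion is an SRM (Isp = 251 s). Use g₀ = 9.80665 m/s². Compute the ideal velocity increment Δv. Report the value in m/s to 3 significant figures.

v_e = Isp · g₀ = 251 × 9.80665 = 2461.5 m/s.
m₀ = m_dry + m_prop = 101,000 + 768,900 = 869,900 kg.
Δv = v_e · ln(m₀/m_f) = 2461.5 × ln(8.613) = 2461.5 × 2.1533 ≈ 5300.2 m/s.

Δv ≈ 5300 m/s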